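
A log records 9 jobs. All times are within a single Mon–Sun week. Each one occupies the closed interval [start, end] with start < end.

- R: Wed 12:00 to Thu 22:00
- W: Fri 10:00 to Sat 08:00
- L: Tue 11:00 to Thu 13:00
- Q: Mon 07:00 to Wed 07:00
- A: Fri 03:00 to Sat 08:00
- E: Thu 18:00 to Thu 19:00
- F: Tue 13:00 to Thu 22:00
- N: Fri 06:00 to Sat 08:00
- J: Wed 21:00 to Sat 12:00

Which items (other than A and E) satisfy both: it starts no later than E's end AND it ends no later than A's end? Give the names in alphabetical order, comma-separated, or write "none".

F, L, Q, R

Conditions: its start is no later than E's end (X.start <= Thu 19:00) AND its end is no later than A's end (X.end <= Sat 08:00).
F: start Tue 13:00 <= Thu 19:00? ✓; end Thu 22:00 <= Sat 08:00? ✓ → yes.
J: start Wed 21:00 <= Thu 19:00? ✓; end Sat 12:00 <= Sat 08:00? ✗ → no.
L: start Tue 11:00 <= Thu 19:00? ✓; end Thu 13:00 <= Sat 08:00? ✓ → yes.
N: start Fri 06:00 <= Thu 19:00? ✗; end Sat 08:00 <= Sat 08:00? ✓ → no.
Q: start Mon 07:00 <= Thu 19:00? ✓; end Wed 07:00 <= Sat 08:00? ✓ → yes.
R: start Wed 12:00 <= Thu 19:00? ✓; end Thu 22:00 <= Sat 08:00? ✓ → yes.
W: start Fri 10:00 <= Thu 19:00? ✗; end Sat 08:00 <= Sat 08:00? ✓ → no.
Result: F, L, Q, R.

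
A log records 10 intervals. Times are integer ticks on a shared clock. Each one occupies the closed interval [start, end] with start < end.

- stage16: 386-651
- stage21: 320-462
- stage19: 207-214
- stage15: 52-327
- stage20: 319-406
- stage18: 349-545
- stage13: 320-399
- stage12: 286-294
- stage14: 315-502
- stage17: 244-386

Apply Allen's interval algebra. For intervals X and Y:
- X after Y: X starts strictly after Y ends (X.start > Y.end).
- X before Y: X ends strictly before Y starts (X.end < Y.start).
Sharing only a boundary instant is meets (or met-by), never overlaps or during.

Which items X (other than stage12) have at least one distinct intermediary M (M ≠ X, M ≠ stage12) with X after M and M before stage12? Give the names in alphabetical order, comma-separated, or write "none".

stage13, stage14, stage16, stage17, stage18, stage20, stage21

Target stage12 = [286, 294].
Intermediaries M with M before stage12: stage19.
Via stage19 — items with X after stage19: stage13, stage14, stage16, stage17, stage18, stage20, stage21.
Union: stage13, stage14, stage16, stage17, stage18, stage20, stage21.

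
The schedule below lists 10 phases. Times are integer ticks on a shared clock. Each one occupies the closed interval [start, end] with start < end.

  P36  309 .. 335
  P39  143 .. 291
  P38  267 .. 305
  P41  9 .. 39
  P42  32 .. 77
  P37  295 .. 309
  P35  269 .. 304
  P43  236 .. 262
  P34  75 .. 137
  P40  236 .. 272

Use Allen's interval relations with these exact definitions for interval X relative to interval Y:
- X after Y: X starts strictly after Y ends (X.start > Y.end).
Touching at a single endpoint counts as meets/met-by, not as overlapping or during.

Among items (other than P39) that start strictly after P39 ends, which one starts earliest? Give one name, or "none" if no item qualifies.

P37

Target P39 = [143, 291].
P34 [75, 137] → before → excluded.
P35 [269, 304] → overlapped-by → excluded.
P36 [309, 335] → after → candidate.
P37 [295, 309] → after → candidate.
P38 [267, 305] → overlapped-by → excluded.
P40 [236, 272] → during → excluded.
P41 [9, 39] → before → excluded.
P42 [32, 77] → before → excluded.
P43 [236, 262] → during → excluded.
Among candidates, earliest start is 295 → P37.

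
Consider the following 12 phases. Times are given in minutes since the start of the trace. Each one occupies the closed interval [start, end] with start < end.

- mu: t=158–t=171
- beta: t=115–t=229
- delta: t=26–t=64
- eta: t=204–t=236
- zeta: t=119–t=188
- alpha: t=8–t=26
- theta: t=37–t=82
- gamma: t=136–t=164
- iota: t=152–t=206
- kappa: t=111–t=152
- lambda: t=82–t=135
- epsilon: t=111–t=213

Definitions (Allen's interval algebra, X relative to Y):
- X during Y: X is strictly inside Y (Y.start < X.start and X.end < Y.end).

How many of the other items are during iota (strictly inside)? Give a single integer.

1

Target iota = [t=152, t=206].
alpha [t=8, t=26] → before → no.
beta [t=115, t=229] → contains → no.
delta [t=26, t=64] → before → no.
epsilon [t=111, t=213] → contains → no.
eta [t=204, t=236] → overlapped-by → no.
gamma [t=136, t=164] → overlaps → no.
kappa [t=111, t=152] → meets → no.
lambda [t=82, t=135] → before → no.
mu [t=158, t=171] → during → counts.
theta [t=37, t=82] → before → no.
zeta [t=119, t=188] → overlaps → no.
Total: 1.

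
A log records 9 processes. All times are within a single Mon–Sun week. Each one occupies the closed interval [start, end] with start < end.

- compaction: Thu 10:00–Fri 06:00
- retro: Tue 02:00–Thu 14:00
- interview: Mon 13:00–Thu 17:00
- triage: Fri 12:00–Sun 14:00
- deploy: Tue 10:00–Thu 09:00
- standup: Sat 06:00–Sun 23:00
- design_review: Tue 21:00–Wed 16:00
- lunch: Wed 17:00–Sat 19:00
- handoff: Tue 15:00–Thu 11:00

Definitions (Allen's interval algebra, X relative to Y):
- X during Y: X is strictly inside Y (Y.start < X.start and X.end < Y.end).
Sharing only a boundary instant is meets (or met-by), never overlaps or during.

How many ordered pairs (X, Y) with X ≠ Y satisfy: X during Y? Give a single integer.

Checking all 72 ordered pairs for relation 'during'; matching pairs in alphabetical order:
(compaction, lunch): compaction during lunch ✓
(deploy, interview): deploy during interview ✓
(deploy, retro): deploy during retro ✓
(design_review, deploy): design_review during deploy ✓
(design_review, handoff): design_review during handoff ✓
(design_review, interview): design_review during interview ✓
(design_review, retro): design_review during retro ✓
(handoff, interview): handoff during interview ✓
(handoff, retro): handoff during retro ✓
(retro, interview): retro during interview ✓
Count: 10.

10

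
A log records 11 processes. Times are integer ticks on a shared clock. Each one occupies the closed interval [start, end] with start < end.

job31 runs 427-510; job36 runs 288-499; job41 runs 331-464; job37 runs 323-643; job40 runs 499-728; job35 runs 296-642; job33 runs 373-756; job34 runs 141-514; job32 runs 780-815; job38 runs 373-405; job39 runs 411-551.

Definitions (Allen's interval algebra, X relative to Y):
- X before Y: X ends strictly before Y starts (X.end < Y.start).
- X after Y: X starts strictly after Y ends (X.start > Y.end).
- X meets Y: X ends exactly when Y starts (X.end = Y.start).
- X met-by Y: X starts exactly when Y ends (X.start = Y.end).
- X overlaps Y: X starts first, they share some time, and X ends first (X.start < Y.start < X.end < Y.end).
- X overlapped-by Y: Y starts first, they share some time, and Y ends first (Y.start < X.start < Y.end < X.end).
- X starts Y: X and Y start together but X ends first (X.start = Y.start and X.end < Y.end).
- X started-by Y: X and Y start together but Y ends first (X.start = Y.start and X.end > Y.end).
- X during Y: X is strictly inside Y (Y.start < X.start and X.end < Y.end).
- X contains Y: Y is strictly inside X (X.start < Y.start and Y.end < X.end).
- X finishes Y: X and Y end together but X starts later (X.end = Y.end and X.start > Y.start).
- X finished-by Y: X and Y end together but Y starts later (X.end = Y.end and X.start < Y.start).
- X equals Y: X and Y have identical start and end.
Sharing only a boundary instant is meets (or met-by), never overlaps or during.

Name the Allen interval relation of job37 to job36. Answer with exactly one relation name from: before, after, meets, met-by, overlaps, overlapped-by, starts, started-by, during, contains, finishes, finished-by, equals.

job37 = [323, 643]; job36 = [288, 499].
Compare endpoints: job37.start > job36.start, job37.start < job36.end, job37.end > job36.start, job37.end > job36.end.
That pattern is 'overlapped-by'.

overlapped-by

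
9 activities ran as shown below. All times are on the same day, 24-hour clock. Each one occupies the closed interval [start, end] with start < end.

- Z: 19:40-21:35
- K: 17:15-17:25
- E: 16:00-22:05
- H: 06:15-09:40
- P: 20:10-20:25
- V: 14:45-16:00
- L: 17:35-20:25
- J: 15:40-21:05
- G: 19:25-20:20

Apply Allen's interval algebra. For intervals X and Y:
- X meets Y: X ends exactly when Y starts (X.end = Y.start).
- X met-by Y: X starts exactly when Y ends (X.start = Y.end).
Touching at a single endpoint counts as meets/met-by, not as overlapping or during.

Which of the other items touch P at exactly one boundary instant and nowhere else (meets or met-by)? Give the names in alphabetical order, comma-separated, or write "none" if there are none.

none

Target P = [20:10, 20:25].
E [16:00, 22:05] → contains → no.
G [19:25, 20:20] → overlaps → no.
H [06:15, 09:40] → before → no.
J [15:40, 21:05] → contains → no.
K [17:15, 17:25] → before → no.
L [17:35, 20:25] → finished-by → no.
V [14:45, 16:00] → before → no.
Z [19:40, 21:35] → contains → no.
Result: none.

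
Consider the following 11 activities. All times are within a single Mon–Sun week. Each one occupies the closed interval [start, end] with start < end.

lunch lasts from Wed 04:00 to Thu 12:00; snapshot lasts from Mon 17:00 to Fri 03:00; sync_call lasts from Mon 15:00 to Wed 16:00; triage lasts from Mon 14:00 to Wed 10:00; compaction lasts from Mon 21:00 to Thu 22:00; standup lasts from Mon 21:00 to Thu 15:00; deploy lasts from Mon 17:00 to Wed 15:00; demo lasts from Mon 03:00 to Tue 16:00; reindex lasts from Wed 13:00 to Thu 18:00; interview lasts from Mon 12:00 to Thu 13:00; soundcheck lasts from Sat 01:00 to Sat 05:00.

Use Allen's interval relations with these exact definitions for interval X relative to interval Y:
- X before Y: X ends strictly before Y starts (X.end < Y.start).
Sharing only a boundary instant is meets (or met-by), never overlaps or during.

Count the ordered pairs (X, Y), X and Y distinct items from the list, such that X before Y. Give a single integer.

Checking all 110 ordered pairs for relation 'before'; matching pairs in alphabetical order:
(compaction, soundcheck): compaction before soundcheck ✓
(demo, lunch): demo before lunch ✓
(demo, reindex): demo before reindex ✓
(demo, soundcheck): demo before soundcheck ✓
(deploy, soundcheck): deploy before soundcheck ✓
(interview, soundcheck): interview before soundcheck ✓
(lunch, soundcheck): lunch before soundcheck ✓
(reindex, soundcheck): reindex before soundcheck ✓
(snapshot, soundcheck): snapshot before soundcheck ✓
(standup, soundcheck): standup before soundcheck ✓
(sync_call, soundcheck): sync_call before soundcheck ✓
(triage, reindex): triage before reindex ✓
(triage, soundcheck): triage before soundcheck ✓
Count: 13.

13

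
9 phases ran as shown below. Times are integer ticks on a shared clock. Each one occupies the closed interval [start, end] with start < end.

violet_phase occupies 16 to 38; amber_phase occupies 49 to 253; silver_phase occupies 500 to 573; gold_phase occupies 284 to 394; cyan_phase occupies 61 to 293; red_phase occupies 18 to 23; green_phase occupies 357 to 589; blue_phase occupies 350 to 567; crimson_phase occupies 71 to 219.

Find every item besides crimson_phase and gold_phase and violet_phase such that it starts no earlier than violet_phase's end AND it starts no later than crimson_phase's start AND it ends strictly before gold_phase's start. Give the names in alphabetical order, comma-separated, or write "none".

amber_phase

Conditions: its start is no earlier than violet_phase's end (X.start >= 38) AND its start is no later than crimson_phase's start (X.start <= 71) AND its end is strictly before gold_phase's start (X.end < 284).
amber_phase: start 49 >= 38? ✓; start 49 <= 71? ✓; end 253 < 284? ✓ → yes.
blue_phase: start 350 >= 38? ✓; start 350 <= 71? ✗; end 567 < 284? ✗ → no.
cyan_phase: start 61 >= 38? ✓; start 61 <= 71? ✓; end 293 < 284? ✗ → no.
green_phase: start 357 >= 38? ✓; start 357 <= 71? ✗; end 589 < 284? ✗ → no.
red_phase: start 18 >= 38? ✗; start 18 <= 71? ✓; end 23 < 284? ✓ → no.
silver_phase: start 500 >= 38? ✓; start 500 <= 71? ✗; end 573 < 284? ✗ → no.
Result: amber_phase.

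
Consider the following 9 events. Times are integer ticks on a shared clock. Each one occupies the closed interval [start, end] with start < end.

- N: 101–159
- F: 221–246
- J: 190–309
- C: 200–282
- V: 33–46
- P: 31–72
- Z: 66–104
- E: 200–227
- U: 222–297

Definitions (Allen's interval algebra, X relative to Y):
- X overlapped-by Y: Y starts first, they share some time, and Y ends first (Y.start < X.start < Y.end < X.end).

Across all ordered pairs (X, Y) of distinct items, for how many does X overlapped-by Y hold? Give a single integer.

6

Checking all 72 ordered pairs for relation 'overlapped-by'; matching pairs in alphabetical order:
(F, E): F overlapped-by E ✓
(N, Z): N overlapped-by Z ✓
(U, C): U overlapped-by C ✓
(U, E): U overlapped-by E ✓
(U, F): U overlapped-by F ✓
(Z, P): Z overlapped-by P ✓
Count: 6.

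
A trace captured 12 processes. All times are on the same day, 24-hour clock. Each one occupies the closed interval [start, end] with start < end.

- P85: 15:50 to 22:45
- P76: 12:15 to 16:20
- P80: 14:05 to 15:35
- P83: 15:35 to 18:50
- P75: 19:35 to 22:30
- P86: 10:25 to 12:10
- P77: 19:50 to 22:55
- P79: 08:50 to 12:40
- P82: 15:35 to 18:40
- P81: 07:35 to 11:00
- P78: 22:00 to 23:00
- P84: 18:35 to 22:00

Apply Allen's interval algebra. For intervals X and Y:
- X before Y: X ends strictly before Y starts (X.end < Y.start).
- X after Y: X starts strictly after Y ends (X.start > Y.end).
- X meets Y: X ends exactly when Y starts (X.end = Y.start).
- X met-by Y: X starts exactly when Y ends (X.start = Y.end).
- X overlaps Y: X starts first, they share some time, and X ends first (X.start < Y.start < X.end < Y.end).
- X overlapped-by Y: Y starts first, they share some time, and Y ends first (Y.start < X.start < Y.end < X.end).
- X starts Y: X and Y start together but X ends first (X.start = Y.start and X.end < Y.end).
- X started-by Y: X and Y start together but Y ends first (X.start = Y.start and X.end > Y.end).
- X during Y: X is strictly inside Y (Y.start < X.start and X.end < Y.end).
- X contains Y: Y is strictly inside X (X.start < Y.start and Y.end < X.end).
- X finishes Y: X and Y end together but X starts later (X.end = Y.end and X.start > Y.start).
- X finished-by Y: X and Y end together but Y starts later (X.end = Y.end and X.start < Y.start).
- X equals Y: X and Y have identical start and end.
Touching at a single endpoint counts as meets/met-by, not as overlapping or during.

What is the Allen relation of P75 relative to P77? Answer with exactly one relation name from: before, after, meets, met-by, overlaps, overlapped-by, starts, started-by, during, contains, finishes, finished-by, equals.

overlaps

P75 = [19:35, 22:30]; P77 = [19:50, 22:55].
Compare endpoints: P75.start < P77.start, P75.start < P77.end, P75.end > P77.start, P75.end < P77.end.
That pattern is 'overlaps'.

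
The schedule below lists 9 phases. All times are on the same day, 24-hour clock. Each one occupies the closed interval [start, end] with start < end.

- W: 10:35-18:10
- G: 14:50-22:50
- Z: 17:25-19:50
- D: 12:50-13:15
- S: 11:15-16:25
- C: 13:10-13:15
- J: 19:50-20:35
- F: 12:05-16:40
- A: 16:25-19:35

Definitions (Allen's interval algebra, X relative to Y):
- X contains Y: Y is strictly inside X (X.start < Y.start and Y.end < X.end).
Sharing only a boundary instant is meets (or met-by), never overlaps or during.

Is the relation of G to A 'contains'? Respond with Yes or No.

G = [14:50, 22:50], A = [16:25, 19:35].
Actual relation of G to A: contains.
Asked whether 'contains' holds → Yes.

Yes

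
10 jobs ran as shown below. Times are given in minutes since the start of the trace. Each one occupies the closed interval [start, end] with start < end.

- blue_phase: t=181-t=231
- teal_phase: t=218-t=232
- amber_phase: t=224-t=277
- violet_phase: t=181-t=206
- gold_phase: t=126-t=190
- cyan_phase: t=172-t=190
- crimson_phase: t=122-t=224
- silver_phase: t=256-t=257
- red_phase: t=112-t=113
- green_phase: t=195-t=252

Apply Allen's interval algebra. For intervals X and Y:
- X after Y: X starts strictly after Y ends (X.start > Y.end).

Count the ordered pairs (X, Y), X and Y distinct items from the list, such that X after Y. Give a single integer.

Checking all 90 ordered pairs for relation 'after'; matching pairs in alphabetical order:
(amber_phase, cyan_phase): amber_phase after cyan_phase ✓
(amber_phase, gold_phase): amber_phase after gold_phase ✓
(amber_phase, red_phase): amber_phase after red_phase ✓
(amber_phase, violet_phase): amber_phase after violet_phase ✓
(blue_phase, red_phase): blue_phase after red_phase ✓
(crimson_phase, red_phase): crimson_phase after red_phase ✓
(cyan_phase, red_phase): cyan_phase after red_phase ✓
(gold_phase, red_phase): gold_phase after red_phase ✓
(green_phase, cyan_phase): green_phase after cyan_phase ✓
(green_phase, gold_phase): green_phase after gold_phase ✓
(green_phase, red_phase): green_phase after red_phase ✓
(silver_phase, blue_phase): silver_phase after blue_phase ✓
(silver_phase, crimson_phase): silver_phase after crimson_phase ✓
(silver_phase, cyan_phase): silver_phase after cyan_phase ✓
(silver_phase, gold_phase): silver_phase after gold_phase ✓
(silver_phase, green_phase): silver_phase after green_phase ✓
(silver_phase, red_phase): silver_phase after red_phase ✓
(silver_phase, teal_phase): silver_phase after teal_phase ✓
(silver_phase, violet_phase): silver_phase after violet_phase ✓
(teal_phase, cyan_phase): teal_phase after cyan_phase ✓
(teal_phase, gold_phase): teal_phase after gold_phase ✓
(teal_phase, red_phase): teal_phase after red_phase ✓
(teal_phase, violet_phase): teal_phase after violet_phase ✓
(violet_phase, red_phase): violet_phase after red_phase ✓
Count: 24.

24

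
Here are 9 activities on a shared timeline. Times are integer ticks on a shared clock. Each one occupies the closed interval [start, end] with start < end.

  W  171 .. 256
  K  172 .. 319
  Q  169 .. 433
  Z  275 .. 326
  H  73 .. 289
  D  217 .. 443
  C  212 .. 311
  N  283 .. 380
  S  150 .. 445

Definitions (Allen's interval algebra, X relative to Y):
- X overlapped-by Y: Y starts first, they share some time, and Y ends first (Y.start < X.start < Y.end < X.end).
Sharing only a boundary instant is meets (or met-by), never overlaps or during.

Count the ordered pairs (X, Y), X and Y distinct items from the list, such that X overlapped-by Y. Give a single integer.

Checking all 72 ordered pairs for relation 'overlapped-by'; matching pairs in alphabetical order:
(C, H): C overlapped-by H ✓
(C, W): C overlapped-by W ✓
(D, C): D overlapped-by C ✓
(D, H): D overlapped-by H ✓
(D, K): D overlapped-by K ✓
(D, Q): D overlapped-by Q ✓
(D, W): D overlapped-by W ✓
(K, H): K overlapped-by H ✓
(K, W): K overlapped-by W ✓
(N, C): N overlapped-by C ✓
(N, H): N overlapped-by H ✓
(N, K): N overlapped-by K ✓
(N, Z): N overlapped-by Z ✓
(Q, H): Q overlapped-by H ✓
(S, H): S overlapped-by H ✓
(Z, C): Z overlapped-by C ✓
(Z, H): Z overlapped-by H ✓
(Z, K): Z overlapped-by K ✓
Count: 18.

18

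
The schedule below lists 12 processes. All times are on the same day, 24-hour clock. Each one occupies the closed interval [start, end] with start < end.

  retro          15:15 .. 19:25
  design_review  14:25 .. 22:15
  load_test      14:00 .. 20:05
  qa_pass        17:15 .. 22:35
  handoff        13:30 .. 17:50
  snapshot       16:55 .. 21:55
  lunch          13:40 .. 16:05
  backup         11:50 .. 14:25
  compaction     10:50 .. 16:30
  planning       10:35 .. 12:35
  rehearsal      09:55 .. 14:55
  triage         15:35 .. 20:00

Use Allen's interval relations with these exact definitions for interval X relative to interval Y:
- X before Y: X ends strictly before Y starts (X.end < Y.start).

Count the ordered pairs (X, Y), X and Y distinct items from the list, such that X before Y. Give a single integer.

Checking all 132 ordered pairs for relation 'before'; matching pairs in alphabetical order:
(backup, qa_pass): backup before qa_pass ✓
(backup, retro): backup before retro ✓
(backup, snapshot): backup before snapshot ✓
(backup, triage): backup before triage ✓
(compaction, qa_pass): compaction before qa_pass ✓
(compaction, snapshot): compaction before snapshot ✓
(lunch, qa_pass): lunch before qa_pass ✓
(lunch, snapshot): lunch before snapshot ✓
(planning, design_review): planning before design_review ✓
(planning, handoff): planning before handoff ✓
(planning, load_test): planning before load_test ✓
(planning, lunch): planning before lunch ✓
(planning, qa_pass): planning before qa_pass ✓
(planning, retro): planning before retro ✓
(planning, snapshot): planning before snapshot ✓
(planning, triage): planning before triage ✓
(rehearsal, qa_pass): rehearsal before qa_pass ✓
(rehearsal, retro): rehearsal before retro ✓
(rehearsal, snapshot): rehearsal before snapshot ✓
(rehearsal, triage): rehearsal before triage ✓
Count: 20.

20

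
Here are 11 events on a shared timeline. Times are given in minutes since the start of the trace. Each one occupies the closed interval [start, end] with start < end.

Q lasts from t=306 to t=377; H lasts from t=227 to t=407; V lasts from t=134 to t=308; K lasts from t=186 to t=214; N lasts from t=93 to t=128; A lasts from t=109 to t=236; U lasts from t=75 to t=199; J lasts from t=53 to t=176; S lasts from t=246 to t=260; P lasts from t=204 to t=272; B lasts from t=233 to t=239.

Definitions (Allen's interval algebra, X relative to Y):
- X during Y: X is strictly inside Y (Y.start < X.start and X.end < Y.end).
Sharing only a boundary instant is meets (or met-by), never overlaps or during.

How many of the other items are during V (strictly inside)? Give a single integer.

Target V = [t=134, t=308].
A [t=109, t=236] → overlaps → no.
B [t=233, t=239] → during → counts.
H [t=227, t=407] → overlapped-by → no.
J [t=53, t=176] → overlaps → no.
K [t=186, t=214] → during → counts.
N [t=93, t=128] → before → no.
P [t=204, t=272] → during → counts.
Q [t=306, t=377] → overlapped-by → no.
S [t=246, t=260] → during → counts.
U [t=75, t=199] → overlaps → no.
Total: 4.

4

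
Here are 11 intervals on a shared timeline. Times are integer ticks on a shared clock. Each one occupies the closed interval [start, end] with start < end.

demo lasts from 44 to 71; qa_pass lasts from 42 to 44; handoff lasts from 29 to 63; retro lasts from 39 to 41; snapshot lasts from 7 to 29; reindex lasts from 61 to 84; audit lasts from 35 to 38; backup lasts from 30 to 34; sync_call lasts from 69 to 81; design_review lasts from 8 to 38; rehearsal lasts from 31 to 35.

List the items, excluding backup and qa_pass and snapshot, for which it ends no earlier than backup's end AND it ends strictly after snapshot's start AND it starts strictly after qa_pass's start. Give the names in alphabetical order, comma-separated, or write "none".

demo, reindex, sync_call

Conditions: its end is no earlier than backup's end (X.end >= 34) AND its end is strictly after snapshot's start (X.end > 7) AND its start is strictly after qa_pass's start (X.start > 42).
audit: end 38 >= 34? ✓; end 38 > 7? ✓; start 35 > 42? ✗ → no.
demo: end 71 >= 34? ✓; end 71 > 7? ✓; start 44 > 42? ✓ → yes.
design_review: end 38 >= 34? ✓; end 38 > 7? ✓; start 8 > 42? ✗ → no.
handoff: end 63 >= 34? ✓; end 63 > 7? ✓; start 29 > 42? ✗ → no.
rehearsal: end 35 >= 34? ✓; end 35 > 7? ✓; start 31 > 42? ✗ → no.
reindex: end 84 >= 34? ✓; end 84 > 7? ✓; start 61 > 42? ✓ → yes.
retro: end 41 >= 34? ✓; end 41 > 7? ✓; start 39 > 42? ✗ → no.
sync_call: end 81 >= 34? ✓; end 81 > 7? ✓; start 69 > 42? ✓ → yes.
Result: demo, reindex, sync_call.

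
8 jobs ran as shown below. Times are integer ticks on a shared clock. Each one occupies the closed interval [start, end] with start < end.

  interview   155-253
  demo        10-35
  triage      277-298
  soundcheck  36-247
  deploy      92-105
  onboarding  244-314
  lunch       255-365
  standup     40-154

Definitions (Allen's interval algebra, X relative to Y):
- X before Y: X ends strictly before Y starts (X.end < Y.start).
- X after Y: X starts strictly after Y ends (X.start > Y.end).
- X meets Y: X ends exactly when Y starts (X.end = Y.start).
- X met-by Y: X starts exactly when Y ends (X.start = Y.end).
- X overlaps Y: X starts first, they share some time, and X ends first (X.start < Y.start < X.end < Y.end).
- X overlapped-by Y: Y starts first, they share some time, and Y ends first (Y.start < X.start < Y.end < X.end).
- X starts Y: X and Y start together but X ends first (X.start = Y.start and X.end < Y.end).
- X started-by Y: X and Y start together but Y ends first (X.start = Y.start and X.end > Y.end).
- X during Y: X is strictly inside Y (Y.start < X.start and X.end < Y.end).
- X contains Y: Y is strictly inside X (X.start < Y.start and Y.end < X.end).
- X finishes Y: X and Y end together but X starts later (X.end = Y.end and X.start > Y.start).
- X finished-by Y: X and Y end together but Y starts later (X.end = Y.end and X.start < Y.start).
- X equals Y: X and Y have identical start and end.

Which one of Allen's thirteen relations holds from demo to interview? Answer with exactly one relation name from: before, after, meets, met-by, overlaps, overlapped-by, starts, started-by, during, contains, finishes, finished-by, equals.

before

demo = [10, 35]; interview = [155, 253].
Compare endpoints: demo.start < interview.start, demo.start < interview.end, demo.end < interview.start, demo.end < interview.end.
That pattern is 'before'.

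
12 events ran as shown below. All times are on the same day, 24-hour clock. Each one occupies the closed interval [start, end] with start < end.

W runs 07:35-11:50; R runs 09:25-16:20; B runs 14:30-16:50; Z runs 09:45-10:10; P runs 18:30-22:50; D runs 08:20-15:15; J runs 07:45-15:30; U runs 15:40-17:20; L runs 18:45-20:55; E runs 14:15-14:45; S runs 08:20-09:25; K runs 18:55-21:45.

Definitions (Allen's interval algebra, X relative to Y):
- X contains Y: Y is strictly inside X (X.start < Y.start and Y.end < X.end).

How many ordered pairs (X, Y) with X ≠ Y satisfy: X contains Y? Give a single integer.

12

Checking all 132 ordered pairs for relation 'contains'; matching pairs in alphabetical order:
(D, E): D contains E ✓
(D, Z): D contains Z ✓
(J, D): J contains D ✓
(J, E): J contains E ✓
(J, S): J contains S ✓
(J, Z): J contains Z ✓
(P, K): P contains K ✓
(P, L): P contains L ✓
(R, E): R contains E ✓
(R, Z): R contains Z ✓
(W, S): W contains S ✓
(W, Z): W contains Z ✓
Count: 12.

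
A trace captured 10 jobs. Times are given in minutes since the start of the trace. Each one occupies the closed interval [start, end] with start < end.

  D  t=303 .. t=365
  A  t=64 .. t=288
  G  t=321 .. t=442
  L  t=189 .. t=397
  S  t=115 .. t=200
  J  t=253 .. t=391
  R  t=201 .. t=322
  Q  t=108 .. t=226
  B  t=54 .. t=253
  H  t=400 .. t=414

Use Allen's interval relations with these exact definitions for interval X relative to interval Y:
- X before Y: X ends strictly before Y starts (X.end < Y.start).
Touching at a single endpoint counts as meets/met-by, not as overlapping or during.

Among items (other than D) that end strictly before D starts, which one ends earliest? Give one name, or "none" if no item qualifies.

S

Target D = [t=303, t=365].
A [t=64, t=288] → before → candidate.
B [t=54, t=253] → before → candidate.
G [t=321, t=442] → overlapped-by → excluded.
H [t=400, t=414] → after → excluded.
J [t=253, t=391] → contains → excluded.
L [t=189, t=397] → contains → excluded.
Q [t=108, t=226] → before → candidate.
R [t=201, t=322] → overlaps → excluded.
S [t=115, t=200] → before → candidate.
Among candidates, earliest end is t=200 → S.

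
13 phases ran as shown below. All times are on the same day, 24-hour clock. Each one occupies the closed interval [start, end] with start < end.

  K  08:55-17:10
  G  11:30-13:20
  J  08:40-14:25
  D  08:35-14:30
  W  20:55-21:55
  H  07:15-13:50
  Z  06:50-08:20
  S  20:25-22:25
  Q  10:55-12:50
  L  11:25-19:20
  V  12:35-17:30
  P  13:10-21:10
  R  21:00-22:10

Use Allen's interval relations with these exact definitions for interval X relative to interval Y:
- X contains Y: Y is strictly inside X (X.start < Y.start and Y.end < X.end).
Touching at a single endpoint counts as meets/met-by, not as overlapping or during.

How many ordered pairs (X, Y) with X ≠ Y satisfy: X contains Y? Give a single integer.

13

Checking all 156 ordered pairs for relation 'contains'; matching pairs in alphabetical order:
(D, G): D contains G ✓
(D, J): D contains J ✓
(D, Q): D contains Q ✓
(H, G): H contains G ✓
(H, Q): H contains Q ✓
(J, G): J contains G ✓
(J, Q): J contains Q ✓
(K, G): K contains G ✓
(K, Q): K contains Q ✓
(L, G): L contains G ✓
(L, V): L contains V ✓
(S, R): S contains R ✓
(S, W): S contains W ✓
Count: 13.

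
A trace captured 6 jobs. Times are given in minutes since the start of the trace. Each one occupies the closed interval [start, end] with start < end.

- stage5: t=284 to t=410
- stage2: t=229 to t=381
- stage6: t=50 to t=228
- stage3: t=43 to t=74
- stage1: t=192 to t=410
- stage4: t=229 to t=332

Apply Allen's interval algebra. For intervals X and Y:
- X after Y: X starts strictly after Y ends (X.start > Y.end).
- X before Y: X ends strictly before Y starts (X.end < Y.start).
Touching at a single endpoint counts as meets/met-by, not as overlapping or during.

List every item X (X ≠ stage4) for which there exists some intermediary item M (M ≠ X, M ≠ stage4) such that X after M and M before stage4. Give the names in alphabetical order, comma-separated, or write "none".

Target stage4 = [t=229, t=332].
Intermediaries M with M before stage4: stage3, stage6.
Via stage3 — items with X after stage3: stage1, stage2, stage5.
Via stage6 — items with X after stage6: stage2, stage5.
Union: stage1, stage2, stage5.

stage1, stage2, stage5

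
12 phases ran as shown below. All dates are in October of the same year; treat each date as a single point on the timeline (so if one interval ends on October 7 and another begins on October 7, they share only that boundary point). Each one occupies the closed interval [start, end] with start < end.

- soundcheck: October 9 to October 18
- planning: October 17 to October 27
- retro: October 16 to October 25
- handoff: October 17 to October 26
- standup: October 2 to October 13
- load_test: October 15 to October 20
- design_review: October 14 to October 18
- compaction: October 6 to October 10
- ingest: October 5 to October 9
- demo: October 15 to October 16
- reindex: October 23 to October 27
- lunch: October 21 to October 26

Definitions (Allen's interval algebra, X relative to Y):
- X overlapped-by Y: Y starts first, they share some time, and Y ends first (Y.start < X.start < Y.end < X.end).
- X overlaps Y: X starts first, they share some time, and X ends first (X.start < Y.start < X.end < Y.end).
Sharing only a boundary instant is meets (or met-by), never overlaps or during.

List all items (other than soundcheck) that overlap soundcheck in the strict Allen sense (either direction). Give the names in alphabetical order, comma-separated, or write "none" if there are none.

Target soundcheck = [October 9, October 18].
compaction [October 6, October 10] → overlaps → yes.
demo [October 15, October 16] → during → no.
design_review [October 14, October 18] → finishes → no.
handoff [October 17, October 26] → overlapped-by → yes.
ingest [October 5, October 9] → meets → no.
load_test [October 15, October 20] → overlapped-by → yes.
lunch [October 21, October 26] → after → no.
planning [October 17, October 27] → overlapped-by → yes.
reindex [October 23, October 27] → after → no.
retro [October 16, October 25] → overlapped-by → yes.
standup [October 2, October 13] → overlaps → yes.
Result: compaction, handoff, load_test, planning, retro, standup.

compaction, handoff, load_test, planning, retro, standup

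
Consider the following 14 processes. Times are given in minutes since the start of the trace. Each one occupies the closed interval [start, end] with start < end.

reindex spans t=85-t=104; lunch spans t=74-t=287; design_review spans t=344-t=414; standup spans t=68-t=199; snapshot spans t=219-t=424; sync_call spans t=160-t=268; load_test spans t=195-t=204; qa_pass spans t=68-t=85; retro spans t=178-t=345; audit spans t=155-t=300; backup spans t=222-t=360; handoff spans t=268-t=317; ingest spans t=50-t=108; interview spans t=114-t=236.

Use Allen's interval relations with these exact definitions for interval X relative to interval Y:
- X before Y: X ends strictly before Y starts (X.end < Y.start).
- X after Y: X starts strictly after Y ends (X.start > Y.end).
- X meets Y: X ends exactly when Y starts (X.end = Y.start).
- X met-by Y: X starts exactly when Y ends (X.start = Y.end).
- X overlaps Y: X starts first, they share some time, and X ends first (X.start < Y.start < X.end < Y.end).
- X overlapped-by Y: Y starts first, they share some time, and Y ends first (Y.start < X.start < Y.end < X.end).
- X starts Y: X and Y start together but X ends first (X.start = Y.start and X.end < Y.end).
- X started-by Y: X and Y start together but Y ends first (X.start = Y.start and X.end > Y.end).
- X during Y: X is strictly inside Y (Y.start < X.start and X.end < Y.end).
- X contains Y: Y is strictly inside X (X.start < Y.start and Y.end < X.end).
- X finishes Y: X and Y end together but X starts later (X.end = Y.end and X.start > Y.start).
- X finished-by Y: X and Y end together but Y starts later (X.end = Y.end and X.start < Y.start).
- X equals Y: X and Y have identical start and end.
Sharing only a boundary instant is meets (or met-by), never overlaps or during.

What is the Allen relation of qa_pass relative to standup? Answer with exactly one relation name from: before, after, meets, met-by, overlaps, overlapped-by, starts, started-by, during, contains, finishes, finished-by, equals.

starts

qa_pass = [t=68, t=85]; standup = [t=68, t=199].
Compare endpoints: qa_pass.start = standup.start, qa_pass.start < standup.end, qa_pass.end > standup.start, qa_pass.end < standup.end.
That pattern is 'starts'.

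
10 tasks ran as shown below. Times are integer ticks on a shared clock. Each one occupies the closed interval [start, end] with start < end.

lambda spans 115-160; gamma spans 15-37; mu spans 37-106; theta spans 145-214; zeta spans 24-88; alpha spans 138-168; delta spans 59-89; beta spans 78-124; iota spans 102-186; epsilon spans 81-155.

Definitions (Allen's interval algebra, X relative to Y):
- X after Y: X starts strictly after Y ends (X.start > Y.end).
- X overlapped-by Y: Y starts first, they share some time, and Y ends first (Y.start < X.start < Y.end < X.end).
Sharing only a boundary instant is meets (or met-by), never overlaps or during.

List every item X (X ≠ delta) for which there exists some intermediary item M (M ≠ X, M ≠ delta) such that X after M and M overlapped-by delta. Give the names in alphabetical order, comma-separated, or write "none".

alpha, theta

Target delta = [59, 89].
Intermediaries M with M overlapped-by delta: beta, epsilon.
Via beta — items with X after beta: alpha, theta.
Via epsilon — items with X after epsilon: none.
Union: alpha, theta.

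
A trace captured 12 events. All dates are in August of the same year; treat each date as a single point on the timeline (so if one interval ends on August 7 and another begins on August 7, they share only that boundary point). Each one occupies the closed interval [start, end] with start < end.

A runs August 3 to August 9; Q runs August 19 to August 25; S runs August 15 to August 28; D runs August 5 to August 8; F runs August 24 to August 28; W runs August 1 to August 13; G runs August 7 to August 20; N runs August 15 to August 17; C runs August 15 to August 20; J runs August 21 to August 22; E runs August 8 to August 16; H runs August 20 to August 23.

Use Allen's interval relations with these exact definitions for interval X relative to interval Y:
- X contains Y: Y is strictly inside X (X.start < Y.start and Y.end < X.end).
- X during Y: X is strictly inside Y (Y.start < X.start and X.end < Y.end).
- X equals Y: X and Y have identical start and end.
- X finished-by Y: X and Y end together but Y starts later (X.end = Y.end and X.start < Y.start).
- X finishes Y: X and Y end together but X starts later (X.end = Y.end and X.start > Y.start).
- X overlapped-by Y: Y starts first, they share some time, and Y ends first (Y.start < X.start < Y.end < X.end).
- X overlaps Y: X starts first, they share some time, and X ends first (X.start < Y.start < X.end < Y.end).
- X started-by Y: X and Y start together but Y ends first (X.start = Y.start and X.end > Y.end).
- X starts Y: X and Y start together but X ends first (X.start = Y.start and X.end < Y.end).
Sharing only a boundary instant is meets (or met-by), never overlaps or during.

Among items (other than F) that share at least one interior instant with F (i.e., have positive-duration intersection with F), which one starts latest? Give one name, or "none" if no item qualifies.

Target F = [August 24, August 28].
A [August 3, August 9] → before → excluded.
C [August 15, August 20] → before → excluded.
D [August 5, August 8] → before → excluded.
E [August 8, August 16] → before → excluded.
G [August 7, August 20] → before → excluded.
H [August 20, August 23] → before → excluded.
J [August 21, August 22] → before → excluded.
N [August 15, August 17] → before → excluded.
Q [August 19, August 25] → overlaps → candidate.
S [August 15, August 28] → finished-by → candidate.
W [August 1, August 13] → before → excluded.
Among candidates, latest start is August 19 → Q.

Q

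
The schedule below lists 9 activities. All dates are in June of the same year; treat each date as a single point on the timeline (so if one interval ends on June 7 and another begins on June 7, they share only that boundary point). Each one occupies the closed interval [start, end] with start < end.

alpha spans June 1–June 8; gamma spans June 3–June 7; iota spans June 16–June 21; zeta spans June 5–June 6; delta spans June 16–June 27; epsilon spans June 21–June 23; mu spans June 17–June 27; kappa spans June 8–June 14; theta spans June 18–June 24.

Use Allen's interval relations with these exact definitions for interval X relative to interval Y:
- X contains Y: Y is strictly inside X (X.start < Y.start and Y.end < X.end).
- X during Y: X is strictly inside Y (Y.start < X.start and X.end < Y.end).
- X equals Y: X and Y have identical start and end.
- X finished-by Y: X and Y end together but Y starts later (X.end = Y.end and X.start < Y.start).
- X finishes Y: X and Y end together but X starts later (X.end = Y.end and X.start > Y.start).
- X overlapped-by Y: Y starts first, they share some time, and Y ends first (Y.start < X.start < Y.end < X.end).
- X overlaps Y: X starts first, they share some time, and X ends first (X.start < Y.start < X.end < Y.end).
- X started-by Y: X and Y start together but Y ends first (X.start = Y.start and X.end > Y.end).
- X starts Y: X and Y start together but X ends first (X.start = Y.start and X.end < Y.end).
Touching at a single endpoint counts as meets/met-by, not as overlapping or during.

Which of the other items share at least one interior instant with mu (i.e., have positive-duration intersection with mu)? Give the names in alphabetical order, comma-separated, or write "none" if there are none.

Target mu = [June 17, June 27].
alpha [June 1, June 8] → before → no.
delta [June 16, June 27] → finished-by → yes.
epsilon [June 21, June 23] → during → yes.
gamma [June 3, June 7] → before → no.
iota [June 16, June 21] → overlaps → yes.
kappa [June 8, June 14] → before → no.
theta [June 18, June 24] → during → yes.
zeta [June 5, June 6] → before → no.
Result: delta, epsilon, iota, theta.

delta, epsilon, iota, theta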